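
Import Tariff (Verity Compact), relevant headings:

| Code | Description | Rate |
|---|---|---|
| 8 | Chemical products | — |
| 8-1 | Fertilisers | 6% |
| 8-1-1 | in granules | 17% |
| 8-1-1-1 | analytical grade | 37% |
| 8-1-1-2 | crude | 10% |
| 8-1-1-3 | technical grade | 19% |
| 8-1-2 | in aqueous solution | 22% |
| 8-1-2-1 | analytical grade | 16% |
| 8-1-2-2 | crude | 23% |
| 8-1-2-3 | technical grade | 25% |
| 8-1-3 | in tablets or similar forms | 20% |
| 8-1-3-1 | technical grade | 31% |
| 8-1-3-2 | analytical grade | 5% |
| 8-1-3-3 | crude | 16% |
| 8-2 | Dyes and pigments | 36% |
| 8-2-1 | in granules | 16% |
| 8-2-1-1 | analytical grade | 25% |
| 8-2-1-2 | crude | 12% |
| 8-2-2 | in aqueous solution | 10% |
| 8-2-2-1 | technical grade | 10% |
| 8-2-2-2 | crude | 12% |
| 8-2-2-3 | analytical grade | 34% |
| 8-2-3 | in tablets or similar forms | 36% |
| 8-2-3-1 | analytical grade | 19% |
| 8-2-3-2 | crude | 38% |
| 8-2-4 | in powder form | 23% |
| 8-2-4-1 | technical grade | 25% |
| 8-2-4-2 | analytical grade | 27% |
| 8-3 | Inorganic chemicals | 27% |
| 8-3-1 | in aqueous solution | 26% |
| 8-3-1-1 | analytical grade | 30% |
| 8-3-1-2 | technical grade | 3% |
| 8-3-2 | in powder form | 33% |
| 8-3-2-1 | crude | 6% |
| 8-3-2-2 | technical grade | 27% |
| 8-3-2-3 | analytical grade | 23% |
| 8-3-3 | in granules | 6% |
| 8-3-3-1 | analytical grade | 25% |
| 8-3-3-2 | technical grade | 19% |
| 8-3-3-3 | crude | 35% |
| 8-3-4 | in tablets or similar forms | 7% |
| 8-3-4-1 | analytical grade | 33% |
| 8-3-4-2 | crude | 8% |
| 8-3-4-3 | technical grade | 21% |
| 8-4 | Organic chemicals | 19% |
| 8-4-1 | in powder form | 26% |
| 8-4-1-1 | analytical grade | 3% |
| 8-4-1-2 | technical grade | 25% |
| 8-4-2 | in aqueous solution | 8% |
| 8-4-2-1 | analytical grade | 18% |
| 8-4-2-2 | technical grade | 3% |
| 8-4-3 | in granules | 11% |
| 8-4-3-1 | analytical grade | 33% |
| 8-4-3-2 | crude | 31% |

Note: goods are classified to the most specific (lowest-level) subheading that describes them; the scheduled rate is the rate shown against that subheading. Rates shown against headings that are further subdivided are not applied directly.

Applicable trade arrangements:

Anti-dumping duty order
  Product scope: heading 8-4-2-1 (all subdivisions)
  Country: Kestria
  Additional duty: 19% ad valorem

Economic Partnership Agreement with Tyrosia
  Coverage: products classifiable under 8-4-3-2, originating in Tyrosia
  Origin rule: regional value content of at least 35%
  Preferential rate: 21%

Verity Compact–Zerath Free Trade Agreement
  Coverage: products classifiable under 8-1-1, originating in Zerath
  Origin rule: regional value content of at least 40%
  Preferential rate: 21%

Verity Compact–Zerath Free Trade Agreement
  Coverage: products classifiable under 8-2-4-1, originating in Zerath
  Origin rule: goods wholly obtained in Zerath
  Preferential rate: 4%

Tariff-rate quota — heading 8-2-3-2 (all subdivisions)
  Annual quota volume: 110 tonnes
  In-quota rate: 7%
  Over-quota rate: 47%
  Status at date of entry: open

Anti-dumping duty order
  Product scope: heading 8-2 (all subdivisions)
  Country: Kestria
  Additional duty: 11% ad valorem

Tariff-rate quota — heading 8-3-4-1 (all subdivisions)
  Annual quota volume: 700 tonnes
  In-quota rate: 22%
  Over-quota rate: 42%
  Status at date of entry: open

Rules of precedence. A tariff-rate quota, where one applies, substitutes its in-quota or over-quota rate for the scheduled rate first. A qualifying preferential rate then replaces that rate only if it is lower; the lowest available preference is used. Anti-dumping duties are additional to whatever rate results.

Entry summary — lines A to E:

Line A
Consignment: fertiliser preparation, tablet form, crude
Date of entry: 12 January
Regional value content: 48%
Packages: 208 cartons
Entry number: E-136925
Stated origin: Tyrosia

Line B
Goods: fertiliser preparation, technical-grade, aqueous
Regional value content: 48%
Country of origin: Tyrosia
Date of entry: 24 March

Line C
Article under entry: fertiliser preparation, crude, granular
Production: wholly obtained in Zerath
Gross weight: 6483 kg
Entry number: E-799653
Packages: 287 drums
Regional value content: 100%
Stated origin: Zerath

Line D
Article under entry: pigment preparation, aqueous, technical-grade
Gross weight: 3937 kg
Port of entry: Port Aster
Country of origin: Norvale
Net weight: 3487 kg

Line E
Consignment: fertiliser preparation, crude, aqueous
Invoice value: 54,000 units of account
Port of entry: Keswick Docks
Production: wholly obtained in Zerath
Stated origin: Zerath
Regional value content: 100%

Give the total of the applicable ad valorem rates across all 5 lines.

84%

Line A: fertiliser → 8-1; tablet form → 8-1-3; crude → 8-1-3-3. Scheduled 16%. Tyrosia agreement on 8-4-3-2: 8-1-3-3 not covered. → 16%.
Line B: fertiliser → 8-1; aqueous → 8-1-2; technical-grade → 8-1-2-3. Scheduled 25%. Tyrosia agreement on 8-4-3-2: 8-1-2-3 not covered. → 25%.
Line C: fertiliser → 8-1; granular → 8-1-1; crude → 8-1-1-2. Scheduled 10%. Zerath agreement on 8-1-1: RVC ≥ 40% → 21% available; Zerath agreement on 8-2-4-1: 8-1-1-2 not covered; preference 21% not lower than 10% → no reduction. → 10%.
Line D: pigment → 8-2; aqueous → 8-2-2; technical-grade → 8-2-2-1. Scheduled 10%. No special measure applies. → 10%.
Line E: fertiliser → 8-1; aqueous → 8-1-2; crude → 8-1-2-2. Scheduled 23%. Zerath agreement on 8-1-1: 8-1-2-2 not covered; Zerath agreement on 8-2-4-1: 8-1-2-2 not covered. → 23%.
Sum: 16% + 25% + 10% + 10% + 23% = 84%.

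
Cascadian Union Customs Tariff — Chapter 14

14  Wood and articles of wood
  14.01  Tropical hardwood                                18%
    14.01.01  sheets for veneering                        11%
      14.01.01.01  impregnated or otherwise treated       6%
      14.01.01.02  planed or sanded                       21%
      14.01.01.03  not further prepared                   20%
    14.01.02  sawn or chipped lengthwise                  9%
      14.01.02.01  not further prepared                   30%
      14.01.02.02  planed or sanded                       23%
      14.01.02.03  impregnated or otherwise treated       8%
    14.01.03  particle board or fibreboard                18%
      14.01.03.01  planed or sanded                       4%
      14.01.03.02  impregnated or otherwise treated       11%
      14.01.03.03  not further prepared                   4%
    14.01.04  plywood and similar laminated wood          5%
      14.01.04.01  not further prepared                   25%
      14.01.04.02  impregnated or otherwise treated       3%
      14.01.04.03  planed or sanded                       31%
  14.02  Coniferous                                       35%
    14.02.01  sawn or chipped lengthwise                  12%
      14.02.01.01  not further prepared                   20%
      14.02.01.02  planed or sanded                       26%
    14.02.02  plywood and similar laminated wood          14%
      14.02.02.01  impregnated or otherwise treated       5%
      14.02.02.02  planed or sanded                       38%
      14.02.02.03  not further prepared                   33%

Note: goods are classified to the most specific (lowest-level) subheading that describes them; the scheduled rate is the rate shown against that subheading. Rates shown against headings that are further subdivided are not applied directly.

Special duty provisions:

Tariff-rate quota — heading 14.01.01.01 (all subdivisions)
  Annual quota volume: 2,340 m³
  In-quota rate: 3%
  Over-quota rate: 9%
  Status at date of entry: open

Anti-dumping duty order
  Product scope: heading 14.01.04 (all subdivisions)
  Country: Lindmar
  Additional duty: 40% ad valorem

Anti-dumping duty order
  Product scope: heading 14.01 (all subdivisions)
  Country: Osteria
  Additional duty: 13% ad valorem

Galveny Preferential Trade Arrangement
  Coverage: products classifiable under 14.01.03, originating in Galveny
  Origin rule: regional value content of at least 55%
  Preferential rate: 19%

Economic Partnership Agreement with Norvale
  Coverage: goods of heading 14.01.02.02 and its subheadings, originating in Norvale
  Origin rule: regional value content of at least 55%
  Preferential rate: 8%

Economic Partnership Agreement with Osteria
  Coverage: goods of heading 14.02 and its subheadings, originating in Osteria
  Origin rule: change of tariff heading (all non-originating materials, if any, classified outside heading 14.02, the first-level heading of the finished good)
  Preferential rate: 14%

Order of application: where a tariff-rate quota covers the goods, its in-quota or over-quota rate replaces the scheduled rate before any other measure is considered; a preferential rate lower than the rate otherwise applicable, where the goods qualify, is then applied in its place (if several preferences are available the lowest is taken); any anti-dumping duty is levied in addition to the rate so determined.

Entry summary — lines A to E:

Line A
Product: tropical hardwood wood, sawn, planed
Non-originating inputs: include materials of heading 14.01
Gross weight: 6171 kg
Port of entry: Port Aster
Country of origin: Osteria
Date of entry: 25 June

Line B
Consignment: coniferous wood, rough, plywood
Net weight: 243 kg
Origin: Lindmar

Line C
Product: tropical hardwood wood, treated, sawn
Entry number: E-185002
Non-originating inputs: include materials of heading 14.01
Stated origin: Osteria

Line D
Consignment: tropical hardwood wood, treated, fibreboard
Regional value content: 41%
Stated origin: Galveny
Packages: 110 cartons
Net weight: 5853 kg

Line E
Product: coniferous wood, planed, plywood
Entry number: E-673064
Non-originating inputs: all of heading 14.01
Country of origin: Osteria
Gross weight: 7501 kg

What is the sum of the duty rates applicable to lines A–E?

115%

Line A: tropical hardwood → 14.01; sawn → 14.01.02; planed → 14.01.02.02. Scheduled 23%. Osteria agreement on 14.02: 14.01.02.02 not covered; anti-dumping (Osteria, 14.01): +13%; total 23% + 13% = 36%. → 36%.
Line B: coniferous → 14.02; plywood → 14.02.02; rough → 14.02.02.03. Scheduled 33%. No special measure applies. → 33%.
Line C: tropical hardwood → 14.01; sawn → 14.01.02; treated → 14.01.02.03. Scheduled 8%. Osteria agreement on 14.02: 14.01.02.03 not covered; anti-dumping (Osteria, 14.01): +13%; total 8% + 13% = 21%. → 21%.
Line D: tropical hardwood → 14.01; fibreboard → 14.01.03; treated → 14.01.03.02. Scheduled 11%. Galveny agreement on 14.01.03: RVC < 55%. → 11%.
Line E: coniferous → 14.02; plywood → 14.02.02; planed → 14.02.02.02. Scheduled 38%. Osteria agreement on 14.02: CTH met → 14% available; preferential 14%. → 14%.
Sum: 36% + 33% + 21% + 11% + 14% = 115%.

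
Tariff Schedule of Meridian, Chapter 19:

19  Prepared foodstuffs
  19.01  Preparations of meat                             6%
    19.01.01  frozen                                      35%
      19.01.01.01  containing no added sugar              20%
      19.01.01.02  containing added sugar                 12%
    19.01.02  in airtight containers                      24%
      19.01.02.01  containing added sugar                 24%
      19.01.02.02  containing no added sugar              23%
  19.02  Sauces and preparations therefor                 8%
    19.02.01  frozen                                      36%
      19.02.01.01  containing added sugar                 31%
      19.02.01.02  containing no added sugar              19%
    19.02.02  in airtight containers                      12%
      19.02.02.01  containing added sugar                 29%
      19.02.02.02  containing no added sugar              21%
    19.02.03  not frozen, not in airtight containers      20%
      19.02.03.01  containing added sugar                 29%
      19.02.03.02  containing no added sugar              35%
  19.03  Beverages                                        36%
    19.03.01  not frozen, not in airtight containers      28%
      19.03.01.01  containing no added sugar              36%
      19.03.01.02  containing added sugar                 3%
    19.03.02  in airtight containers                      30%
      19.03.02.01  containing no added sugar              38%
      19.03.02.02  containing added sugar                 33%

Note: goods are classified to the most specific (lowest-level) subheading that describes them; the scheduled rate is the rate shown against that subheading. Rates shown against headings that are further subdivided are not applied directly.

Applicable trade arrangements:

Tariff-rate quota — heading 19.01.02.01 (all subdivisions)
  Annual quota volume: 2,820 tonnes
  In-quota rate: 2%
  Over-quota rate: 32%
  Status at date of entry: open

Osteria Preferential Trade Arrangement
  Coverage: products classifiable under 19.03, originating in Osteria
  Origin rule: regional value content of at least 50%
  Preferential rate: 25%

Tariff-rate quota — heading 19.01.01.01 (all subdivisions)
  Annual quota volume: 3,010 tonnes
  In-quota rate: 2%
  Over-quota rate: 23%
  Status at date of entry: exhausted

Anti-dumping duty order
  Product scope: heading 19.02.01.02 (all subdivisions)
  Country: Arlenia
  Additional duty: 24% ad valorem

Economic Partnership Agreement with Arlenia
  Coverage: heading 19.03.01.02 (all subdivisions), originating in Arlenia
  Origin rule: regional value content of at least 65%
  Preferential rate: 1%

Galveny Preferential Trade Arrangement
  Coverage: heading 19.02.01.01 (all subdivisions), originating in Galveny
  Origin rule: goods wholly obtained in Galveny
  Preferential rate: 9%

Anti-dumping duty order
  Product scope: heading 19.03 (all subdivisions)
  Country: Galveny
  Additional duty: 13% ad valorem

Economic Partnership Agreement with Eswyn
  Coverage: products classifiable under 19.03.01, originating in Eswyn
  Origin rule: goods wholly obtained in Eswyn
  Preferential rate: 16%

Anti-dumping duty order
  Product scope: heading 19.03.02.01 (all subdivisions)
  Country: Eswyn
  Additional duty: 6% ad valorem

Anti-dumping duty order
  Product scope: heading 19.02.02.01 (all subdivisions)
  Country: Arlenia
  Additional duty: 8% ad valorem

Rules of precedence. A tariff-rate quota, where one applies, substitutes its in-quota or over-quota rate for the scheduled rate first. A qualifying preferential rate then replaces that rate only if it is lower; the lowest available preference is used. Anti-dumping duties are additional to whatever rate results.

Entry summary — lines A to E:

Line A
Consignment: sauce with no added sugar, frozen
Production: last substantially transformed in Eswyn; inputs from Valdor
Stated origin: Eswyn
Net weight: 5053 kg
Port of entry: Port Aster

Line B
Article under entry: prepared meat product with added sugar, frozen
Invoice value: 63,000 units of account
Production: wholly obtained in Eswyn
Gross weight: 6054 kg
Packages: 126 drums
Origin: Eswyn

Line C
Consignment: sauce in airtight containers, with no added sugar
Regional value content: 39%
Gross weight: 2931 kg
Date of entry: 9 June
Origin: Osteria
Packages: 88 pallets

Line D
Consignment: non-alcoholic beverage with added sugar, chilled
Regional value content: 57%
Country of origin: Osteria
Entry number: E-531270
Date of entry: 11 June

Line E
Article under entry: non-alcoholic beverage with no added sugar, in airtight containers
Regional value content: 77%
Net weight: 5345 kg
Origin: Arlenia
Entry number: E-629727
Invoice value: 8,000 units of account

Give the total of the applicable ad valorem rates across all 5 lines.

Line A: sauce → 19.02; frozen → 19.02.01; with no added sugar → 19.02.01.02. Scheduled 19%. Eswyn agreement on 19.03.01: 19.02.01.02 not covered. → 19%.
Line B: prepared meat product → 19.01; frozen → 19.01.01; with added sugar → 19.01.01.02. Scheduled 12%. Eswyn agreement on 19.03.01: 19.01.01.02 not covered. → 12%.
Line C: sauce → 19.02; in airtight containers → 19.02.02; with no added sugar → 19.02.02.02. Scheduled 21%. Osteria agreement on 19.03: 19.02.02.02 not covered. → 21%.
Line D: non-alcoholic beverage → 19.03; chilled → 19.03.01; with added sugar → 19.03.01.02. Scheduled 3%. Osteria agreement on 19.03: RVC ≥ 50% → 25% available; preference 25% not lower than 3% → no reduction. → 3%.
Line E: non-alcoholic beverage → 19.03; in airtight containers → 19.03.02; with no added sugar → 19.03.02.01. Scheduled 38%. Arlenia agreement on 19.03.01.02: 19.03.02.01 not covered. → 38%.
Sum: 19% + 12% + 21% + 3% + 38% = 93%.

93%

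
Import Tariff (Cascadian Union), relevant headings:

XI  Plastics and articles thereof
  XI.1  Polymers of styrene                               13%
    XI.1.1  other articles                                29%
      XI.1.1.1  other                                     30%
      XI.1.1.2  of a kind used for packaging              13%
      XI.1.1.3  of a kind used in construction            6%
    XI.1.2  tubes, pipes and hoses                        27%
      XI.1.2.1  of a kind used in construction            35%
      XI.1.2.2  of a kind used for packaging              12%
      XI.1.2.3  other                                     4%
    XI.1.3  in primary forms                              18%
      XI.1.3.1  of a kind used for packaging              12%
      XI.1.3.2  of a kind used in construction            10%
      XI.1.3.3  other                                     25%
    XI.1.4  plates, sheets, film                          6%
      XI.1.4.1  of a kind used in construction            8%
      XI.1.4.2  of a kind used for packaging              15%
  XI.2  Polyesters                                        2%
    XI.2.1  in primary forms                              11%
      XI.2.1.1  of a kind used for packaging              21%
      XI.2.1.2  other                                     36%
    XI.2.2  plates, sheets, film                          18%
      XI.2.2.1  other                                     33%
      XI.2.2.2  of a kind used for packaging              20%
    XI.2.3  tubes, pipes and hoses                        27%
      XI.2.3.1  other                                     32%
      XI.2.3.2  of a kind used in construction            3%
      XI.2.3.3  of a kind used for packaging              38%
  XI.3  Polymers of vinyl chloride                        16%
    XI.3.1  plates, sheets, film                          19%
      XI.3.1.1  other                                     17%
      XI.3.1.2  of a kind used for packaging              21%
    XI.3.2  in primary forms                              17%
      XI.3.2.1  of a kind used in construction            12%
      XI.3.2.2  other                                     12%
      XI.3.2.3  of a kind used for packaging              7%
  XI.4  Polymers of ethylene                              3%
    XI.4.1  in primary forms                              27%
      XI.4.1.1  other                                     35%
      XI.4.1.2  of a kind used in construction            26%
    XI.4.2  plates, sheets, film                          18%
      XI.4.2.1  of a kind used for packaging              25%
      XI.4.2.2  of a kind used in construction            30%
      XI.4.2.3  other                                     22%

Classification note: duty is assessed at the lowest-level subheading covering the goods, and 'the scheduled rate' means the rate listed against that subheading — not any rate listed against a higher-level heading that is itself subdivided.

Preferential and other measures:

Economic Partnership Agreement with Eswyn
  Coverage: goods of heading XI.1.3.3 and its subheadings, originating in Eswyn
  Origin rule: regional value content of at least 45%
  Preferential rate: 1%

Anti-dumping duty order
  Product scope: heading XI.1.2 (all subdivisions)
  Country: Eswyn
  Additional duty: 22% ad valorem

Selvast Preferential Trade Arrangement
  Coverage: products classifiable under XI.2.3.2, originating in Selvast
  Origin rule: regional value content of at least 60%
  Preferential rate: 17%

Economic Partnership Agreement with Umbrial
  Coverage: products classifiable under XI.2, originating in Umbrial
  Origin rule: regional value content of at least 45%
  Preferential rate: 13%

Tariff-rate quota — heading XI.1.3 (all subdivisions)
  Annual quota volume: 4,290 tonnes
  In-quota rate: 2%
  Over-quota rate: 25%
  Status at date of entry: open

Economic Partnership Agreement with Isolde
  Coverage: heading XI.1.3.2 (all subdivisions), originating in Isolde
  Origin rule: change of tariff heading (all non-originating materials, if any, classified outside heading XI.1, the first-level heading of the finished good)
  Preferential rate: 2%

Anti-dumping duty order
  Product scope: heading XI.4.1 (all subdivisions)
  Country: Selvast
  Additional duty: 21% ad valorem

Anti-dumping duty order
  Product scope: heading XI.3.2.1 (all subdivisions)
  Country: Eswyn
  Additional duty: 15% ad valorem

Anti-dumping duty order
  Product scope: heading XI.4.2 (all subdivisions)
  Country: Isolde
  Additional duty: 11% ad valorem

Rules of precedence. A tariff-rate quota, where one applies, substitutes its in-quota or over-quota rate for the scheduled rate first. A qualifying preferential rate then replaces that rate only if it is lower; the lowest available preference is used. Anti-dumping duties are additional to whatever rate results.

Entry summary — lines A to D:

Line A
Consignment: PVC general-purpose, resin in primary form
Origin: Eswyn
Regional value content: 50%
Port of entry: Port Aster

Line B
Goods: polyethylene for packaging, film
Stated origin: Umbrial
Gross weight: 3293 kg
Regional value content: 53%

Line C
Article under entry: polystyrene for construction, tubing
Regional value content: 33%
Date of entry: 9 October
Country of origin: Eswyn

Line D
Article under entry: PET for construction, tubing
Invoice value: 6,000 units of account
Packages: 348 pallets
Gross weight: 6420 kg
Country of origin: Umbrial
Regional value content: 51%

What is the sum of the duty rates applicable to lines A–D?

Line A: PVC → XI.3; resin in primary form → XI.3.2; general-purpose → XI.3.2.2. Scheduled 12%. Eswyn agreement on XI.1.3.3: XI.3.2.2 not covered. → 12%.
Line B: polyethylene → XI.4; film → XI.4.2; for packaging → XI.4.2.1. Scheduled 25%. Umbrial agreement on XI.2: XI.4.2.1 not covered. → 25%.
Line C: polystyrene → XI.1; tubing → XI.1.2; for construction → XI.1.2.1. Scheduled 35%. Eswyn agreement on XI.1.3.3: XI.1.2.1 not covered; anti-dumping (Eswyn, XI.1.2): +22%; total 35% + 22% = 57%. → 57%.
Line D: PET → XI.2; tubing → XI.2.3; for construction → XI.2.3.2. Scheduled 3%. Umbrial agreement on XI.2: RVC ≥ 45% → 13% available; preference 13% not lower than 3% → no reduction. → 3%.
Sum: 12% + 25% + 57% + 3% = 97%.

97%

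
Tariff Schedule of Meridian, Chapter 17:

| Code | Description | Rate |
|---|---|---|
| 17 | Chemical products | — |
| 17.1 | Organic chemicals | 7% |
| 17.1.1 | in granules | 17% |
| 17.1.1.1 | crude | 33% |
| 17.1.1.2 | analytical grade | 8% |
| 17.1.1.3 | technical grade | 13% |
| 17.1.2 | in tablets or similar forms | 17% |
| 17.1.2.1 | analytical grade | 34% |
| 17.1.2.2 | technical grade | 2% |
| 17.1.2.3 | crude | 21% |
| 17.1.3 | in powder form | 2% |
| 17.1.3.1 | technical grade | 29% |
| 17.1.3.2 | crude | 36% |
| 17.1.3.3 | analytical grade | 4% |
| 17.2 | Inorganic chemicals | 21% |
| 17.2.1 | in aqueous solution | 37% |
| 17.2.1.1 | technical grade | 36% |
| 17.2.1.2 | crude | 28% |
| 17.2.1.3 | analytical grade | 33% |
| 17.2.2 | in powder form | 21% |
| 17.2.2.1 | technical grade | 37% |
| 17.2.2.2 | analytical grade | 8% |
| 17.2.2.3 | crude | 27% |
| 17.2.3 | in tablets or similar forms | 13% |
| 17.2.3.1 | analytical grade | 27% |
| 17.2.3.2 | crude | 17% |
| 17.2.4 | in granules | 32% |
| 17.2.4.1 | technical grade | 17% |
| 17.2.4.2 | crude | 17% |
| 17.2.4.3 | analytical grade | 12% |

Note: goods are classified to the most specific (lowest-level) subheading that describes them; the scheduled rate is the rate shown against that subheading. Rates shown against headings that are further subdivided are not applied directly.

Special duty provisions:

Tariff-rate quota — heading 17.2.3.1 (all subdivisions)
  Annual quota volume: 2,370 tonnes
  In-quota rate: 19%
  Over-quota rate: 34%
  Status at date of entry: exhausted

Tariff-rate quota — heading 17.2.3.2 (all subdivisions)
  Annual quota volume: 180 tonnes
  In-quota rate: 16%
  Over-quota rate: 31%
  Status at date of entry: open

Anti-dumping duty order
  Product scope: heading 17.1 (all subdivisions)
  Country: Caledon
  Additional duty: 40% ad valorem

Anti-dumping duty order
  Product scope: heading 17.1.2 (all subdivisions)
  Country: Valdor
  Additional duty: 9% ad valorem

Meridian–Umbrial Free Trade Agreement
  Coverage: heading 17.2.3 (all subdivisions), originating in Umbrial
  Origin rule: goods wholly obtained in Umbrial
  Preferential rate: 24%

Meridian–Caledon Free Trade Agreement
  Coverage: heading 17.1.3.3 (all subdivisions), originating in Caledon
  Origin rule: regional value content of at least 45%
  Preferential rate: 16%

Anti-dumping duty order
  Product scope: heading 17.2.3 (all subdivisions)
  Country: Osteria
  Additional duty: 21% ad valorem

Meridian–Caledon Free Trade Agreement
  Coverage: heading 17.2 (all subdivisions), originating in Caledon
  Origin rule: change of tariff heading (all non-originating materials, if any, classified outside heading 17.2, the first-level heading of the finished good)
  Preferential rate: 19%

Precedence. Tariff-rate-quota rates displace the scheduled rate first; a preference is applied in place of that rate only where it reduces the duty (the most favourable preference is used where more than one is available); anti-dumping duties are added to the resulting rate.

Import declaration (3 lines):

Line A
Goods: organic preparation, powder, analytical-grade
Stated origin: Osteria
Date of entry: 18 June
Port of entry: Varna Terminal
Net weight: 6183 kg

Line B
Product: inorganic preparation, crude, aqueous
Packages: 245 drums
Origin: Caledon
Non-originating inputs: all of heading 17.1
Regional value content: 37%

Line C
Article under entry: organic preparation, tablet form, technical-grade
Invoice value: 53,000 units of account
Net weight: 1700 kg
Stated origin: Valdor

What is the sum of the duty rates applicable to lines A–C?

Line A: organic → 17.1; powder → 17.1.3; analytical-grade → 17.1.3.3. Scheduled 4%. No special measure applies. → 4%.
Line B: inorganic → 17.2; aqueous → 17.2.1; crude → 17.2.1.2. Scheduled 28%. Caledon agreement on 17.1.3.3: 17.2.1.2 not covered; Caledon agreement on 17.2: CTH met → 19% available; preferential 19%. → 19%.
Line C: organic → 17.1; tablet form → 17.1.2; technical-grade → 17.1.2.2. Scheduled 2%. anti-dumping (Valdor, 17.1.2): +9%; total 2% + 9% = 11%. → 11%.
Sum: 4% + 19% + 11% = 34%.

34%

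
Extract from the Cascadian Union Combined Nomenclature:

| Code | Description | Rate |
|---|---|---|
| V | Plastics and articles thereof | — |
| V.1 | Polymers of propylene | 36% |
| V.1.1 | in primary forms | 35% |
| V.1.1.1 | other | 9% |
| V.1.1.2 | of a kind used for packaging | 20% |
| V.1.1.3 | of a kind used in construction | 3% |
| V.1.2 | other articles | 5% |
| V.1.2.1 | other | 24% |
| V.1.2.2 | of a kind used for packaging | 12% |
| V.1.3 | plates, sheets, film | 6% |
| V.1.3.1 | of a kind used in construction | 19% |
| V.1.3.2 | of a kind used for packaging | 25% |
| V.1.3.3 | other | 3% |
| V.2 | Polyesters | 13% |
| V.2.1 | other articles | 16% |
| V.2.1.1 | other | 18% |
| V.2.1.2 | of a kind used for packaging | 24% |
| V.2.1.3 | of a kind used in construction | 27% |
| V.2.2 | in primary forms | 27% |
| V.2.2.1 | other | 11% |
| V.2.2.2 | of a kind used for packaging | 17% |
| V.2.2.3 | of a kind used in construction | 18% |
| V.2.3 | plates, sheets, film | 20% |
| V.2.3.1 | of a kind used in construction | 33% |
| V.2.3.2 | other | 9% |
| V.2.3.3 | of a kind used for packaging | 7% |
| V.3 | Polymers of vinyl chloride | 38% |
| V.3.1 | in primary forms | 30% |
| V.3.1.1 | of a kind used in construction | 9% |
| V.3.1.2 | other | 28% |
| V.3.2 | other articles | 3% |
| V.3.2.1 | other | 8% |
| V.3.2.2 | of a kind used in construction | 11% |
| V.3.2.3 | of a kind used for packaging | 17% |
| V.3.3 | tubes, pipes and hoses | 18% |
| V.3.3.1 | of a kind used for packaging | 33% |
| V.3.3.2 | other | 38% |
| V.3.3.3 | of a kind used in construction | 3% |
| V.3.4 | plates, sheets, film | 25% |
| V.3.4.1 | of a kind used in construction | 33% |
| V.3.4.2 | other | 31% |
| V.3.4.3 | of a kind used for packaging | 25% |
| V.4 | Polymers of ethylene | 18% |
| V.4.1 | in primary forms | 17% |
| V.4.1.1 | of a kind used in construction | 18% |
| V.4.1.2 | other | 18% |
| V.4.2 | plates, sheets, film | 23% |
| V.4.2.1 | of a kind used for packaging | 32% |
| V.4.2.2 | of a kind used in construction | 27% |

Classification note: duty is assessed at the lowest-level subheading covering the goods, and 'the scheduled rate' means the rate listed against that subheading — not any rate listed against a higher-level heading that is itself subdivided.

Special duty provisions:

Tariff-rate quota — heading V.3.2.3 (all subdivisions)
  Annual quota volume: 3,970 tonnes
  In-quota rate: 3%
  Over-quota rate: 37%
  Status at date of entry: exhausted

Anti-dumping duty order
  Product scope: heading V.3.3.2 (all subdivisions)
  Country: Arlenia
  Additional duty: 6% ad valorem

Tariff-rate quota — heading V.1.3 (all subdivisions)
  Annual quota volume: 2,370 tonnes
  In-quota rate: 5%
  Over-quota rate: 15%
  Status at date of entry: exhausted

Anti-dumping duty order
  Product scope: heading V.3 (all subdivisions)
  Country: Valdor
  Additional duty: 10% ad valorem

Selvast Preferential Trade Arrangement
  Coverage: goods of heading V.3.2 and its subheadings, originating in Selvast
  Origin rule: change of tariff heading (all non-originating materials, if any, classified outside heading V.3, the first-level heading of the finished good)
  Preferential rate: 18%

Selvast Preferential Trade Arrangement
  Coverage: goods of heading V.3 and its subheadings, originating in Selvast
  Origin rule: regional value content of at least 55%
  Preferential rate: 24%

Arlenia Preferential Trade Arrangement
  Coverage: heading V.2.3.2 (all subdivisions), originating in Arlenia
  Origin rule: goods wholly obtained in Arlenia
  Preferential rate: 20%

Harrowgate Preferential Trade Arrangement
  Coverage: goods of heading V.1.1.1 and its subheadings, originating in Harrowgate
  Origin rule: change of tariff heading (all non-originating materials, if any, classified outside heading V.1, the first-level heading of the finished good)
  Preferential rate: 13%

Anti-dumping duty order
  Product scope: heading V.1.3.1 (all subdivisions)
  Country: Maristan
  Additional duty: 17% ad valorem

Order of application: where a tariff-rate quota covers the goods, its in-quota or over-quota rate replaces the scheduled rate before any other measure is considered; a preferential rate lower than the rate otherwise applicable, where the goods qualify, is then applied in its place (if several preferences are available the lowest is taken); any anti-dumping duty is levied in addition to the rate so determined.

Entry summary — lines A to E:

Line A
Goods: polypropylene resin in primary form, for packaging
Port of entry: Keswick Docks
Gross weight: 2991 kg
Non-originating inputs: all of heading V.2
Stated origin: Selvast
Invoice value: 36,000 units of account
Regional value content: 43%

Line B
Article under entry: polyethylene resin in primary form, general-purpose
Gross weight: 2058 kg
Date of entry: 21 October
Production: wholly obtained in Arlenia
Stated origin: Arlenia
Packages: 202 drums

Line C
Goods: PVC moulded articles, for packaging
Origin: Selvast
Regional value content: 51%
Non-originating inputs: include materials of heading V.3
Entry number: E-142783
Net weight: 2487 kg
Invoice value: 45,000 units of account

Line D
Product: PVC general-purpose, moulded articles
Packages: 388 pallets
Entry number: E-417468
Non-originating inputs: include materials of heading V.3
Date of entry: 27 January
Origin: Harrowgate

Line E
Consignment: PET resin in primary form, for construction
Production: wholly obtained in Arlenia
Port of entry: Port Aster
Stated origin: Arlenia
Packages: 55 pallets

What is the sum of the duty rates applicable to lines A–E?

101%

Line A: polypropylene → V.1; resin in primary form → V.1.1; for packaging → V.1.1.2. Scheduled 20%. Selvast agreement on V.3.2: V.1.1.2 not covered; Selvast agreement on V.3: V.1.1.2 not covered. → 20%.
Line B: polyethylene → V.4; resin in primary form → V.4.1; general-purpose → V.4.1.2. Scheduled 18%. Arlenia agreement on V.2.3.2: V.4.1.2 not covered. → 18%.
Line C: PVC → V.3; moulded articles → V.3.2; for packaging → V.3.2.3. Scheduled 17%. quota on V.3.2.3 exhausted → over-quota 37%; Selvast agreement on V.3.2: CTH not met; Selvast agreement on V.3: RVC < 55%. → 37%.
Line D: PVC → V.3; moulded articles → V.3.2; general-purpose → V.3.2.1. Scheduled 8%. Harrowgate agreement on V.1.1.1: V.3.2.1 not covered. → 8%.
Line E: PET → V.2; resin in primary form → V.2.2; for construction → V.2.2.3. Scheduled 18%. Arlenia agreement on V.2.3.2: V.2.2.3 not covered. → 18%.
Sum: 20% + 18% + 37% + 8% + 18% = 101%.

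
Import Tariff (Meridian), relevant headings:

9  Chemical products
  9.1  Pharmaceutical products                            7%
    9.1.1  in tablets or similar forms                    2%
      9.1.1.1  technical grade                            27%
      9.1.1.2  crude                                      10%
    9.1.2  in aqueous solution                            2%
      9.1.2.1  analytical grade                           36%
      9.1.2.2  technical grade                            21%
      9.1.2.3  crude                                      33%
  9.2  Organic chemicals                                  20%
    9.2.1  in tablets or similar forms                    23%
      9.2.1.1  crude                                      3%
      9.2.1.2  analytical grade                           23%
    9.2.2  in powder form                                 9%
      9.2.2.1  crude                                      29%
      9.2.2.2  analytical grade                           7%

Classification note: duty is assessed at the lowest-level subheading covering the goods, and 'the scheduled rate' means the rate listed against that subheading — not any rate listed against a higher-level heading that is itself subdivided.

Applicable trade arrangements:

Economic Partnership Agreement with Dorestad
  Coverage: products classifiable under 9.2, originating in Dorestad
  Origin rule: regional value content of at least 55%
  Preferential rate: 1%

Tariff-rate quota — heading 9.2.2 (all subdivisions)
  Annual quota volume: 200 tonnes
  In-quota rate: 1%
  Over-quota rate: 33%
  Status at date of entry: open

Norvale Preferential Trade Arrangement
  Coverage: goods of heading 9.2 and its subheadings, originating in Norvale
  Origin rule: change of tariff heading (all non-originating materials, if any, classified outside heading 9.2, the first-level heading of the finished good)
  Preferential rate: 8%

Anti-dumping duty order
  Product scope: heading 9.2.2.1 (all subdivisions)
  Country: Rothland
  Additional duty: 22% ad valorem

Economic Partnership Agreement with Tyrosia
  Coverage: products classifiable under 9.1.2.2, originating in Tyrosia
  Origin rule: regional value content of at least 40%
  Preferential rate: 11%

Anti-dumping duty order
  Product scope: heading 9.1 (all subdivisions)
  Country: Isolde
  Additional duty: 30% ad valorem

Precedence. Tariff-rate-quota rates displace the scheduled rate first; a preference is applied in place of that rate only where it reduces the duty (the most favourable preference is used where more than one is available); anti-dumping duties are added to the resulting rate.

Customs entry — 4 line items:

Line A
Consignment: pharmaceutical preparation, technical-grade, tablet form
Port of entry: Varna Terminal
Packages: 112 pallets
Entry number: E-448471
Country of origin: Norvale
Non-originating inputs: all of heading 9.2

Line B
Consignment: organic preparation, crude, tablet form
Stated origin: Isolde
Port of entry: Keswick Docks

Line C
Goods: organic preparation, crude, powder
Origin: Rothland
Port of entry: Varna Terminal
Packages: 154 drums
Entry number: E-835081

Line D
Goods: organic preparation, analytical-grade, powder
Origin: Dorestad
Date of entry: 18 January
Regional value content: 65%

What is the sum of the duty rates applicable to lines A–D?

Line A: pharmaceutical → 9.1; tablet form → 9.1.1; technical-grade → 9.1.1.1. Scheduled 27%. Norvale agreement on 9.2: 9.1.1.1 not covered. → 27%.
Line B: organic → 9.2; tablet form → 9.2.1; crude → 9.2.1.1. Scheduled 3%. No special measure applies. → 3%.
Line C: organic → 9.2; powder → 9.2.2; crude → 9.2.2.1. Scheduled 29%. quota on 9.2.2 open → in-quota 1%; anti-dumping (Rothland, 9.2.2.1): +22%; total 1% + 22% = 23%. → 23%.
Line D: organic → 9.2; powder → 9.2.2; analytical-grade → 9.2.2.2. Scheduled 7%. quota on 9.2.2 open → in-quota 1%; Dorestad agreement on 9.2: RVC ≥ 55% → 1% available; preference 1% not lower than 1% → no reduction. → 1%.
Sum: 27% + 3% + 23% + 1% = 54%.

54%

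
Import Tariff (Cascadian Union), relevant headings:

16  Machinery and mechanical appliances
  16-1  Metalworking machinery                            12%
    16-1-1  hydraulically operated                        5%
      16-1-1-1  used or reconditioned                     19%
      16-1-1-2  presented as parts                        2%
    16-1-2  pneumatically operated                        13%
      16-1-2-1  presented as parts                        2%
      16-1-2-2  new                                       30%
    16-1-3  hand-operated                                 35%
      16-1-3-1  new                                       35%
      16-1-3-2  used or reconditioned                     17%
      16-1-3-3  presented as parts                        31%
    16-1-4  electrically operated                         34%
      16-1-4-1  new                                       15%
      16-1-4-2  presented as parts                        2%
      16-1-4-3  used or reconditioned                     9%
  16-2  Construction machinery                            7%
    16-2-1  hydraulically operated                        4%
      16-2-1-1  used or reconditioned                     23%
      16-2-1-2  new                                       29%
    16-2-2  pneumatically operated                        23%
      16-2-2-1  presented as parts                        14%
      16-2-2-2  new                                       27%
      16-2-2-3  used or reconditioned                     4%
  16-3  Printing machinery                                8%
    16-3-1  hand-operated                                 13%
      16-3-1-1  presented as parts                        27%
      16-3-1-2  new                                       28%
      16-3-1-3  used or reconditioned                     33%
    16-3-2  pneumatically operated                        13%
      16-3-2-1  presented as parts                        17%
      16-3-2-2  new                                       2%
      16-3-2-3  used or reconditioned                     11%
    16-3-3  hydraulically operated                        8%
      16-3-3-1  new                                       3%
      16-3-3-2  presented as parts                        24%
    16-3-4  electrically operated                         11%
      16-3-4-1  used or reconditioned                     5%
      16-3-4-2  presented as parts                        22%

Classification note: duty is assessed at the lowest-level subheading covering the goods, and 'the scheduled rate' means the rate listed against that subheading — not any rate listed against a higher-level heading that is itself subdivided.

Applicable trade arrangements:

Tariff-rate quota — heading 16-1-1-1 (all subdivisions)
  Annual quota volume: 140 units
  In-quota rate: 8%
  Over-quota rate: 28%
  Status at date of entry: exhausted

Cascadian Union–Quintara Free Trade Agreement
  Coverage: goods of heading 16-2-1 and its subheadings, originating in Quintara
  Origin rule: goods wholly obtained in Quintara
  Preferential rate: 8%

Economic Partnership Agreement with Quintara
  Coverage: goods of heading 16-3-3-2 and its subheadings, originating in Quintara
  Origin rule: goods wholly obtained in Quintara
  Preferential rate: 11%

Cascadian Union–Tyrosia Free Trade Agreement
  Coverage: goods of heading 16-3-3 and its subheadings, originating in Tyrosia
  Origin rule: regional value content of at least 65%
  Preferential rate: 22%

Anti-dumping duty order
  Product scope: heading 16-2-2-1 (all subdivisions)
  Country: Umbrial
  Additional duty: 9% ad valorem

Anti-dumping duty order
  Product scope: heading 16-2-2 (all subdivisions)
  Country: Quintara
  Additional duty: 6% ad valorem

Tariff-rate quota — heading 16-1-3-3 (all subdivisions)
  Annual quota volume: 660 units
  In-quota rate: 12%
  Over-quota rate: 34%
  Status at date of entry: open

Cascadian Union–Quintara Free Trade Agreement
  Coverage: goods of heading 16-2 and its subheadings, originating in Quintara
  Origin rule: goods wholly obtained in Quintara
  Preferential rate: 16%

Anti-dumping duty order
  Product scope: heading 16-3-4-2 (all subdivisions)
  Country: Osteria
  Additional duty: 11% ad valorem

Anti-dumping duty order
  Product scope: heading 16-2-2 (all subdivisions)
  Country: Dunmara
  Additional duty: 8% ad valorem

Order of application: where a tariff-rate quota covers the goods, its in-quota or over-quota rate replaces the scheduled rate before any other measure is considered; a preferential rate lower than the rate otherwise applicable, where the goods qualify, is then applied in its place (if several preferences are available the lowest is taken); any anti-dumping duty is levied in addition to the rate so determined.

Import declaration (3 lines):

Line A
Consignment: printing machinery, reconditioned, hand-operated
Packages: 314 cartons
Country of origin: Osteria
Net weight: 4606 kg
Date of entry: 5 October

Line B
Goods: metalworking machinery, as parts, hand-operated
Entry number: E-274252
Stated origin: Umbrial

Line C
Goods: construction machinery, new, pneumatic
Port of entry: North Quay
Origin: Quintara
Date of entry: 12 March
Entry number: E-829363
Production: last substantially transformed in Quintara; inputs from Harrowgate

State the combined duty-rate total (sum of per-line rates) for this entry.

Line A: printing → 16-3; hand-operated → 16-3-1; reconditioned → 16-3-1-3. Scheduled 33%. No special measure applies. → 33%.
Line B: metalworking → 16-1; hand-operated → 16-1-3; as parts → 16-1-3-3. Scheduled 31%. quota on 16-1-3-3 open → in-quota 12%. → 12%.
Line C: construction → 16-2; pneumatic → 16-2-2; new → 16-2-2-2. Scheduled 27%. Quintara agreement on 16-2-1: 16-2-2-2 not covered; Quintara agreement on 16-3-3-2: 16-2-2-2 not covered; Quintara agreement on 16-2: not wholly obtained; anti-dumping (Quintara, 16-2-2): +6%; total 27% + 6% = 33%. → 33%.
Sum: 33% + 12% + 33% = 78%.

78%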